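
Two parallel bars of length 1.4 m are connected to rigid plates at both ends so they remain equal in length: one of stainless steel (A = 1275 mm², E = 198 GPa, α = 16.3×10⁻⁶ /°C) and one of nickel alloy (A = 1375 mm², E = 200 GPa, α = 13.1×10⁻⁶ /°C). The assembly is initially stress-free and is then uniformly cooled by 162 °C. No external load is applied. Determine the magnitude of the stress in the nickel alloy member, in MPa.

σ ≈ 49.6 MPa (compressive)

The stainless steel has the larger α, so on cooling it would change length more than the nickel alloy if both were free. The rigid plates force a common final length, so the stainless steel is put into tension and the nickel alloy into compression, with equal and opposite forces P (no external load).
Compatibility of the two members (thermal + elastic change equal): (α₁ − α₂)ΔT = P·[1/(A₁E₁) + 1/(A₂E₂)].
|α₁ − α₂|·ΔT = 3.2×10⁻⁶ × 162 = 0.0005184.
1/(A₁E₁) + 1/(A₂E₂) = 1/(1275×198×10³) + 1/(1375×200×10³) = 7.598×10⁻⁹ N⁻¹.
P = 0.0005184 / 7.598×10⁻⁹ = 68230 N = 68.23 kN.
σ_{nickel alloy} = P/A₂ = 68230/1375 = 49.62 MPa, compressive.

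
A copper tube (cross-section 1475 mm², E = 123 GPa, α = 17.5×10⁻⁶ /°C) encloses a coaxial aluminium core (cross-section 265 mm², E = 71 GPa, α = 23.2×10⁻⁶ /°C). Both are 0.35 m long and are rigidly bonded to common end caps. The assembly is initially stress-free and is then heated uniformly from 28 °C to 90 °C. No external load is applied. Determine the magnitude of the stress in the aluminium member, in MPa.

σ ≈ 22.7 MPa (compressive)

The aluminium has the larger α, so on heating it would change length more than the copper if both were free. The rigid plates force a common final length, so the aluminium is put into compression and the copper into tension, with equal and opposite forces P (no external load).
Setting the final lengths equal and cancelling L: (α₁ − α₂)ΔT = P/(A₁E₁) + P/(A₂E₂).
|α₁ − α₂|·ΔT = 5.7×10⁻⁶ × 62 = 0.0003534.
1/(A₁E₁) + 1/(A₂E₂) = 1/(1475×123×10³) + 1/(265×71×10³) = 5.866×10⁻⁸ N⁻¹.
P = 0.0003534 / 5.866×10⁻⁸ = 6024 N = 6.024 kN.
σ_{aluminium} = P/A₂ = 6024/265 = 22.73 MPa, compressive.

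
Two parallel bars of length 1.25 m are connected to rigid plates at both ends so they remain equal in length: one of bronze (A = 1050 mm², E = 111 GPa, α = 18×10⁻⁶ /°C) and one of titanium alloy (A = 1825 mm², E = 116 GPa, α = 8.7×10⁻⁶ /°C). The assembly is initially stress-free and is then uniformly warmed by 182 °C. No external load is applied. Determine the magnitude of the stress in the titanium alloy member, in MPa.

σ ≈ 69.7 MPa (tensile)

Equilibrium of a rigid end plate with no external load gives equal and opposite internal forces ±P in the two members. Since α_{bronze} > α_{titanium alloy}, heating drives the bronze into compression and the titanium alloy into tension.
Compatibility of the two members (thermal + elastic change equal): (α₁ − α₂)ΔT = P·[1/(A₁E₁) + 1/(A₂E₂)].
|α₁ − α₂|·ΔT = 9.3×10⁻⁶ × 182 = 0.001693.
1/(A₁E₁) + 1/(A₂E₂) = 1/(1050×111×10³) + 1/(1825×116×10³) = 1.33×10⁻⁸ N⁻¹.
P = 0.001693 / 1.33×10⁻⁸ = 127200 N = 127.2 kN.
σ_{titanium alloy} = P/A₂ = 127200/1825 = 69.71 MPa, tensile.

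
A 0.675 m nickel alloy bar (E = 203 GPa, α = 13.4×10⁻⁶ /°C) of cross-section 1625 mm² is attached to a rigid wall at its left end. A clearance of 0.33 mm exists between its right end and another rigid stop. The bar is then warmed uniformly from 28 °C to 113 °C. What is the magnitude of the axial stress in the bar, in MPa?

σ ≈ 132 MPa (compressive)

Unrestrained expansion: δ_free = αΔT L = 13.4×10⁻⁶ × 85 × 675 = 0.7688 mm.
The gap closes (δ_free > 0.33 mm) and the wall then resists a further 0.7688 − 0.33 = 0.4388 mm of expansion.
So σ = E(δ_free − g)/L = 203×10³ × 0.4388/675 = 132 MPa.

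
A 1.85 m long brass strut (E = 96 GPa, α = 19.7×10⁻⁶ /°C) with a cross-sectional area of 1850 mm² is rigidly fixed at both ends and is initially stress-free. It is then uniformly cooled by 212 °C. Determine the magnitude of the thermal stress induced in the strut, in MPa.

σ ≈ 401 MPa (tensile)

Because both ends are immovable the net strain is zero, and the suppressed thermal strain is αΔT = 19.7×10⁻⁶ × 212 = 4176.4×10⁻⁶.
σ = EαΔT = 96×10³ × 19.7×10⁻⁶ × 212 = 400.9 MPa (tensile; the strut is trying to contract).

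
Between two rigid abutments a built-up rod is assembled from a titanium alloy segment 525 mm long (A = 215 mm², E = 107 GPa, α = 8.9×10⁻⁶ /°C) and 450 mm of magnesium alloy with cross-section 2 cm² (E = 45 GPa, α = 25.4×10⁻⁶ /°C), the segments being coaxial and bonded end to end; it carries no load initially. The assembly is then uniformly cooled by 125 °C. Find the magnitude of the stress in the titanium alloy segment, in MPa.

σ ≈ 129 MPa (tensile)

If the supports were absent, the total length change would be Σ αᵢΔT Lᵢ = 8.9×10⁻⁶×125×525 + 25.4×10⁻⁶×125×450 = 2.013 mm.
The rigid supports impose zero overall length change; the single axial force P common to all segments must satisfy P Σ Lᵢ/(AᵢEᵢ) = δ_free.
The series flexibility is Σ Lᵢ/(AᵢEᵢ) = 525/(215×107×10³) + 450/(200×45×10³) = 7.282×10⁻⁵ mm/N.
P = 2.013 / 7.282×10⁻⁵ = 27640 N = 27.64 kN, tensile.
σ_{titanium alloy} = P / A = 27640 / 215 = 128.6 MPa.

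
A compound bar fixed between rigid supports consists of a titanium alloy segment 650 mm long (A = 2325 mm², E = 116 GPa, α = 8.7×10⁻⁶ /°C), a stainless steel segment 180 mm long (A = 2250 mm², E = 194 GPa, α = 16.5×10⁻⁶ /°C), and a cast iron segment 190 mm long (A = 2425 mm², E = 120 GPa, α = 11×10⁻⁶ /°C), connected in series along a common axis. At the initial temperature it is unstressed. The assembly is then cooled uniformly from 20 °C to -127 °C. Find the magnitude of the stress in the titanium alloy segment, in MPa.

σ ≈ 195 MPa (tensile)

With the walls removed the bar would change length by δ_free = Σ αᵢΔT Lᵢ = 8.7×10⁻⁶×147×650 + 16.5×10⁻⁶×147×180 + 11×10⁻⁶×147×190 = 1.575 mm.
The rigid supports impose zero overall length change; the single axial force P common to all segments must satisfy P Σ Lᵢ/(AᵢEᵢ) = δ_free.
Σ Lᵢ/(AᵢEᵢ) = 650/(2325×116×10³) + 180/(2250×194×10³) + 190/(2425×120×10³) = 3.475×10⁻⁶ mm/N.
So P = 1.575 / 3.475×10⁻⁶ = 453.2 kN, tensile.
σ_{titanium alloy} = P / A = 453200 / 2325 = 194.9 MPa.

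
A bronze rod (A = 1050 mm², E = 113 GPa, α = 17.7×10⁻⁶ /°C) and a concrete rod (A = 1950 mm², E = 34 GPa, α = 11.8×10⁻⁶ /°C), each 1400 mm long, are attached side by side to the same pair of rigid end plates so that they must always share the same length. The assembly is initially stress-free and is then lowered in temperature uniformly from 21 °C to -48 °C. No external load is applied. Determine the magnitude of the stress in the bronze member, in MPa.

σ ≈ 16.5 MPa (tensile)

Both members must finish at the same length. With the larger α, the bronze tends to over-contract; the plates restrain it, putting the bronze in tension and the concrete in compression. With no external load the two internal forces are equal and opposite, magnitude P.
Equating the net (thermal + elastic) strains gives |α₁ − α₂|·ΔT = P·[1/(A₁E₁) + 1/(A₂E₂)].
|α₁ − α₂|·ΔT = 5.9×10⁻⁶ × 69 = 0.0004071.
1/(A₁E₁) + 1/(A₂E₂) = 1/(1050×113×10³) + 1/(1950×34×10³) = 2.351×10⁻⁸ N⁻¹.
So P = 0.0004071 / 2.351×10⁻⁸ = 17.32 kN.
σ_{bronze} = P/A₁ = 17320/1050 = 16.49 MPa, tensile.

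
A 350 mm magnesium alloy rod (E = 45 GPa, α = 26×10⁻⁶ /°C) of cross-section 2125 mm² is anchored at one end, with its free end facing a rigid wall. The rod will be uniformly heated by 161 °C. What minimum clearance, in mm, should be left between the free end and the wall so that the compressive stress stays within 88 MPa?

g ≈ 0.781 mm

With no wall the rod would lengthen by αΔT L = 26×10⁻⁶ × 161 × 350 = 1.465 mm.
At the allowable stress the elastic shortening the wall may impose is σL/E = 88 × 350 / (45×10³) = 0.6844 mm.
So the gap has to take up the difference, g_min = δ_free − σL/E = 1.465 − 0.6844 = 0.7807 mm.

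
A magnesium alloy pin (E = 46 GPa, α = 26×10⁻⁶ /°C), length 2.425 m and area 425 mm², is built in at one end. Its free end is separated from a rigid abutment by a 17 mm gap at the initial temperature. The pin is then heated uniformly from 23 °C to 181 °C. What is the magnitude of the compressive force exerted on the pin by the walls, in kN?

Unrestrained expansion: δ_free = αΔT L = 26×10⁻⁶ × 158 × 2425 = 9.962 mm.
This is smaller than the 17 mm clearance, so the pin expands freely without reaching the stop — the stress is zero.

P ≈ 0 kN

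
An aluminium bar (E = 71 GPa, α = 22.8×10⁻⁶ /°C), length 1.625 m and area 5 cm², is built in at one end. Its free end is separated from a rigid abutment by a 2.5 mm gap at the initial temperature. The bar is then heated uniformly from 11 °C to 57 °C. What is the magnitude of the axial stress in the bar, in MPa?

σ ≈ 0 MPa

Unrestrained expansion: δ_free = αΔT L = 22.8×10⁻⁶ × 46 × 1625 = 1.704 mm.
This is smaller than the 2.5 mm clearance, so the bar expands freely without reaching the stop — the stress is zero.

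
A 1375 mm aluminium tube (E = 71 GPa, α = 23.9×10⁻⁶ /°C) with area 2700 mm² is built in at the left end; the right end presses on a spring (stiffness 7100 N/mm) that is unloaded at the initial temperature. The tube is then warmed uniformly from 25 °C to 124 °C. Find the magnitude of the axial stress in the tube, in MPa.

σ ≈ 8.14 MPa (compressive)

The unrestrained thermal change is αΔT L = 23.9×10⁻⁶ × 99 × 1375 = 3.253 mm.
Let P be the compressive force at the spring. The tube shortens elastically by PL/(AE) and the spring compresses by P/k; together these equal δ_free.
P [ L/(AE) + 1/k ] = δ_free → P [ 1375/(2700×71×10³) + 1/(7100) ] = 3.253.
P = 3.253 / 0.000148 = 21980 N.
σ = P/A = 21980/2700 = 8.141 MPa.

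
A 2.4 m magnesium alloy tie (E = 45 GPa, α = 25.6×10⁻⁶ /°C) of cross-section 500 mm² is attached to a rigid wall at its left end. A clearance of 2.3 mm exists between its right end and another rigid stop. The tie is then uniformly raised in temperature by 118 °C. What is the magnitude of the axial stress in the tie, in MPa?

If the wall were absent the tie would grow by αΔT L = 25.6×10⁻⁶ × 118 × 2400 = 7.25 mm.
After closing the 2.3 mm clearance, 7.25 − 2.3 = 4.95 mm of expansion remains to be suppressed by the wall.
So σ = E(δ_free − g)/L = 45×10³ × 4.95/2400 = 92.81 MPa.

σ ≈ 92.8 MPa (compressive)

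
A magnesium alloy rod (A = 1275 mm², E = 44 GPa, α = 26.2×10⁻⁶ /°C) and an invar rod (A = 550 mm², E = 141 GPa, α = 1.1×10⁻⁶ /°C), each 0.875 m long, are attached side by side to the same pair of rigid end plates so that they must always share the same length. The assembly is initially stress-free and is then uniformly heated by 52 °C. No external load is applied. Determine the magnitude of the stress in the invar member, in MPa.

σ ≈ 77.2 MPa (tensile)

Both members must finish at the same length. With the larger α, the magnesium alloy tends to over-expand; the plates restrain it, putting the magnesium alloy in compression and the invar in tension. With no external load the two internal forces are equal and opposite, magnitude P.
Compatibility of the two members (thermal + elastic change equal): (α₁ − α₂)ΔT = P·[1/(A₁E₁) + 1/(A₂E₂)].
|α₁ − α₂|·ΔT = 25.1×10⁻⁶ × 52 = 0.001305.
1/(A₁E₁) + 1/(A₂E₂) = 1/(1275×44×10³) + 1/(550×141×10³) = 3.072×10⁻⁸ N⁻¹.
So P = 0.001305 / 3.072×10⁻⁸ = 42.49 kN.
σ_{invar} = P/A₂ = 42490/550 = 77.25 MPa, tensile.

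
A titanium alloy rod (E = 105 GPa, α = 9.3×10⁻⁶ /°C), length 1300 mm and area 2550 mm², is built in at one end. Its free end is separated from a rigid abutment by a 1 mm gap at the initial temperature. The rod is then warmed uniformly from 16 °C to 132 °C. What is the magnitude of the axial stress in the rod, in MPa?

Free thermal elongation = αΔT L = 9.3×10⁻⁶ × 116 × 1300 = 1.402 mm.
After closing the 1 mm clearance, 1.402 − 1 = 0.4024 mm of expansion remains to be suppressed by the wall.
So σ = E(δ_free − g)/L = 105×10³ × 0.4024/1300 = 32.5 MPa.

σ ≈ 32.5 MPa (compressive)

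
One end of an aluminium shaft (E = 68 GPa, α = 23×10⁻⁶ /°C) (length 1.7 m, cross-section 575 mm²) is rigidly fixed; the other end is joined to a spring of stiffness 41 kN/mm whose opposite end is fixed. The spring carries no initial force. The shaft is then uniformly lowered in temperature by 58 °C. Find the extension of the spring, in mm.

δ ≈ 0.815 mm

The unrestrained thermal change is αΔT L = 23×10⁻⁶ × 58 × 1700 = 2.268 mm.
Let P be the tensile force in the spring. The shaft extends elastically by PL/(AE) and the spring stretches by P/k; together these equal δ_free.
So P = δ_free / [L/(AE) + 1/k] = 2.268 / [ 1700/(575×68×10³) + 1/(41×10³) ].
P = 2.268 / 6.787×10⁻⁵ = 33410 N.
Spring extension = P/k = 33410/(41×10³) = 0.815 mm.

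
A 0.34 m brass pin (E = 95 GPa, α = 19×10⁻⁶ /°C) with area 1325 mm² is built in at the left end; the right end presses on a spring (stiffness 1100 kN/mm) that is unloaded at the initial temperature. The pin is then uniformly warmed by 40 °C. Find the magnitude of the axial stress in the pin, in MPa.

The unrestrained thermal change is αΔT L = 19×10⁻⁶ × 40 × 340 = 0.2584 mm.
With a force P in the spring, the elastic change of the pin is PL/(AE) and that of the spring is P/k; compatibility requires their sum to equal δ_free.
So P = δ_free / [L/(AE) + 1/k] = 0.2584 / [ 340/(1325×95×10³) + 1/(1100×10³) ].
P = 0.2584 / 3.61×10⁻⁶ = 71580 N.
σ = P/A = 71580/1325 = 54.02 MPa.

σ ≈ 54 MPa (compressive)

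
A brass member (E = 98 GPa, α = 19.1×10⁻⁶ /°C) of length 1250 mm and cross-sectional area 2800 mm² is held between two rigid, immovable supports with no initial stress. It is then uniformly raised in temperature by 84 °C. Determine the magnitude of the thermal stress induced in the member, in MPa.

With length fixed, the mechanical strain must cancel the thermal strain αΔT = 19.1×10⁻⁶ × 84 = 1604.4×10⁻⁶.
σ = EαΔT = 98×10³ × 19.1×10⁻⁶ × 84 = 157.2 MPa (compressive; the member is trying to expand).

σ ≈ 157 MPa (compressive)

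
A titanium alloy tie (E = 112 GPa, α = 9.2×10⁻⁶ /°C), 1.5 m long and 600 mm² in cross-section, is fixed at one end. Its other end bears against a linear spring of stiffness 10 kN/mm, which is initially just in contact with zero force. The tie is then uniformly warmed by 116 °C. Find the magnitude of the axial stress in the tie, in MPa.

σ ≈ 21.8 MPa (compressive)

Free thermal expansion: δ_free = αΔT L = 9.2×10⁻⁶ × 116 × 1500 = 1.601 mm.
With a force P in the spring, the elastic change of the tie is PL/(AE) and that of the spring is P/k; compatibility requires their sum to equal δ_free.
P [ L/(AE) + 1/k ] = δ_free → P [ 1500/(600×112×10³) + 1/(10×10³) ] = 1.601.
P = 1.601 / 0.0001223 = 13090 N.
σ = P/A = 13090/600 = 21.81 MPa.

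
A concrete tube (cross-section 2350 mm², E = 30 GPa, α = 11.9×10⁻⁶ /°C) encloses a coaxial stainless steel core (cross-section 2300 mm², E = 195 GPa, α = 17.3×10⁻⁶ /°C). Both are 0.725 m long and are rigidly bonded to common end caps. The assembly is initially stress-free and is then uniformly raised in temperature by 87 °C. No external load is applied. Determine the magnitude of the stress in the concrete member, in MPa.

σ ≈ 12.2 MPa (tensile)

The stainless steel has the larger α, so on heating it would change length more than the concrete if both were free. The rigid plates force a common final length, so the stainless steel is put into compression and the concrete into tension, with equal and opposite forces P (no external load).
Setting the final lengths equal and cancelling L: (α₁ − α₂)ΔT = P/(A₁E₁) + P/(A₂E₂).
|α₁ − α₂|·ΔT = 5.4×10⁻⁶ × 87 = 0.0004698.
1/(A₁E₁) + 1/(A₂E₂) = 1/(2350×30×10³) + 1/(2300×195×10³) = 1.641×10⁻⁸ N⁻¹.
So P = 0.0004698 / 1.641×10⁻⁸ = 28.62 kN.
σ_{concrete} = P/A₁ = 28620/2350 = 12.18 MPa, tensile.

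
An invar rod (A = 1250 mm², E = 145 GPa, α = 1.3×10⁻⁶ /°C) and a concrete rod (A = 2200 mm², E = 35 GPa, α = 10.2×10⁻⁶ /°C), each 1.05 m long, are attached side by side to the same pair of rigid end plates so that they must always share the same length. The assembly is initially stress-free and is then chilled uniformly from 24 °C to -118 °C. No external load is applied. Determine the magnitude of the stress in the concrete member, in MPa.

σ ≈ 31 MPa (tensile)

Equilibrium of a rigid end plate with no external load gives equal and opposite internal forces ±P in the two members. Since α_{concrete} > α_{invar}, cooling drives the concrete into tension and the invar into compression.
Equating the net (thermal + elastic) strains gives |α₁ − α₂|·ΔT = P·[1/(A₁E₁) + 1/(A₂E₂)].
|α₁ − α₂|·ΔT = 8.9×10⁻⁶ × 142 = 0.001264.
1/(A₁E₁) + 1/(A₂E₂) = 1/(1250×145×10³) + 1/(2200×35×10³) = 1.85×10⁻⁸ N⁻¹.
So P = 0.001264 / 1.85×10⁻⁸ = 68.3 kN.
σ_{concrete} = P/A₂ = 68300/2200 = 31.04 MPa, tensile.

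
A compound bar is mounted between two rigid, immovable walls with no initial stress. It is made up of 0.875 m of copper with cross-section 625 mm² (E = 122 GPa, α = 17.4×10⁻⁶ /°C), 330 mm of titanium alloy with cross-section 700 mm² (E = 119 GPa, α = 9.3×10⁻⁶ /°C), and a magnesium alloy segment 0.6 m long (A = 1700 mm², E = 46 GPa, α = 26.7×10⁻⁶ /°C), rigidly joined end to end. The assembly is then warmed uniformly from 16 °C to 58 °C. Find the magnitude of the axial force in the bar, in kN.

If the supports were absent, the total length change would be Σ αᵢΔT Lᵢ = 17.4×10⁻⁶×42×875 + 9.3×10⁻⁶×42×330 + 26.7×10⁻⁶×42×600 = 1.441 mm.
Since the ends are fixed, an axial force P builds up, equal in every segment, with P · Σ Lᵢ/(AᵢEᵢ) = δ_free.
The series flexibility is Σ Lᵢ/(AᵢEᵢ) = 875/(625×122×10³) + 330/(700×119×10³) + 600/(1700×46×10³) = 2.311×10⁻⁵ mm/N.
So P = 1.441 / 2.311×10⁻⁵ = 62.36 kN, compressive.

P ≈ 62.4 kN (compressive)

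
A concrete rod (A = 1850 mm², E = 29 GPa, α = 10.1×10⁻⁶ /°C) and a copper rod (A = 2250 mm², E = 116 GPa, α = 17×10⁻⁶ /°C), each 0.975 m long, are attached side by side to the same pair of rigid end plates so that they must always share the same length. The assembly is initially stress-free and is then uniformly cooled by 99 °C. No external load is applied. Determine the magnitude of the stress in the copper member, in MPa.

The copper has the larger α, so on cooling it would change length more than the concrete if both were free. The rigid plates force a common final length, so the copper is put into tension and the concrete into compression, with equal and opposite forces P (no external load).
Setting the final lengths equal and cancelling L: (α₁ − α₂)ΔT = P/(A₁E₁) + P/(A₂E₂).
|α₁ − α₂|·ΔT = 6.9×10⁻⁶ × 99 = 0.0006831.
1/(A₁E₁) + 1/(A₂E₂) = 1/(1850×29×10³) + 1/(2250×116×10³) = 2.247×10⁻⁸ N⁻¹.
P = 0.0006831 / 2.247×10⁻⁸ = 30400 N = 30.4 kN.
σ_{copper} = P/A₂ = 30400/2250 = 13.51 MPa, tensile.

σ ≈ 13.5 MPa (tensile)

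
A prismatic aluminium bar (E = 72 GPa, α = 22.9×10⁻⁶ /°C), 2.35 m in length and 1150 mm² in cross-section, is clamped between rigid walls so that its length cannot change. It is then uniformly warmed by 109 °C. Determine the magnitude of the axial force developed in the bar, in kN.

P ≈ 207 kN (compressive)

With zero net strain, σ = E·αΔT = 72 GPa × 22.9×10⁻⁶ × 109 = 179.7 MPa.
P = AEαΔT = 1150 × 72×10³ × 22.9×10⁻⁶ × 109 = 206.7 kN (compressive).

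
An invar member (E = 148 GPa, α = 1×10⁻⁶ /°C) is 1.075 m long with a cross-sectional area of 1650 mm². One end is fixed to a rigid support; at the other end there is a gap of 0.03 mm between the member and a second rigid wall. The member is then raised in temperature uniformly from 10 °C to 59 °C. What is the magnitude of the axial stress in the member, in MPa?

Unrestrained expansion: δ_free = αΔT L = 1×10⁻⁶ × 49 × 1075 = 0.05267 mm.
After closing the 0.03 mm clearance, 0.05267 − 0.03 = 0.02268 mm of expansion remains to be suppressed by the wall.
Compatibility: PL/(AE) = 0.02268 mm, so σ = P/A = E × (0.02268/1075) = 3.122 MPa.

σ ≈ 3.12 MPa (compressive)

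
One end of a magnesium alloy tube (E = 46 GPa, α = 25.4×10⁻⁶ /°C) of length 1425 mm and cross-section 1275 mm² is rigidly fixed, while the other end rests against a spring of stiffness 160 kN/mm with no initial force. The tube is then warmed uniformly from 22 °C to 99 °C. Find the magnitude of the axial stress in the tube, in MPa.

Free thermal expansion: δ_free = αΔT L = 25.4×10⁻⁶ × 77 × 1425 = 2.787 mm.
With a force P in the spring, the elastic change of the tube is PL/(AE) and that of the spring is P/k; compatibility requires their sum to equal δ_free.
P [ L/(AE) + 1/k ] = δ_free → P [ 1425/(1275×46×10³) + 1/(160×10³) ] = 2.787.
P = 2.787 / 3.055×10⁻⁵ = 91240 N.
σ = P/A = 91240/1275 = 71.56 MPa.

σ ≈ 71.6 MPa (compressive)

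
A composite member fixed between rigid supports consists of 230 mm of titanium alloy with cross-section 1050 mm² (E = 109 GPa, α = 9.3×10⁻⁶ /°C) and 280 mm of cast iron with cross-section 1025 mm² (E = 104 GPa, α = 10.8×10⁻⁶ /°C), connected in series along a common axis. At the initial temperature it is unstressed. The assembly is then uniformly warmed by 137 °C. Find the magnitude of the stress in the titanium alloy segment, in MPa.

Free thermal expansion of the whole bar: Σ αᵢΔT Lᵢ = 9.3×10⁻⁶×137×230 + 10.8×10⁻⁶×137×280 = 0.7073 mm.
The walls prevent any net length change, so an axial force P (same in every segment) develops. Compatibility: P · Σ Lᵢ/(AᵢEᵢ) = δ_free.
Σ Lᵢ/(AᵢEᵢ) = 230/(1050×109×10³) + 280/(1025×104×10³) = 4.636×10⁻⁶ mm/N.
So P = 0.7073 / 4.636×10⁻⁶ = 152.6 kN, compressive.
σ_{titanium alloy} = P / A = 152600 / 1050 = 145.3 MPa.

σ ≈ 145 MPa (compressive)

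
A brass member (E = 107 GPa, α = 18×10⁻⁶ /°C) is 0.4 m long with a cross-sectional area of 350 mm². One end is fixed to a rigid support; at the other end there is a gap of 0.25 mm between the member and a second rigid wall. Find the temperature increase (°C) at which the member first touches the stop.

ΔT ≈ 34.7 °C

Contact occurs when the free expansion equals the gap: αΔT L = 0.25 mm.
ΔT = 0.25 / (18×10⁻⁶ × 400) = 34.72 °C.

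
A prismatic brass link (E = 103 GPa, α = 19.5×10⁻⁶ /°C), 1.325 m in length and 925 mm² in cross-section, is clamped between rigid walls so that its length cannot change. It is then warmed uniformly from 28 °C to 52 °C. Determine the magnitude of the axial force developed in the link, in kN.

P ≈ 44.6 kN (compressive)

With zero net strain, σ = E·αΔT = 103 GPa × 19.5×10⁻⁶ × 24 = 48.2 MPa.
Axial force P = σA = 48.2 × 925 = 44590 N = 44.59 kN, compressive.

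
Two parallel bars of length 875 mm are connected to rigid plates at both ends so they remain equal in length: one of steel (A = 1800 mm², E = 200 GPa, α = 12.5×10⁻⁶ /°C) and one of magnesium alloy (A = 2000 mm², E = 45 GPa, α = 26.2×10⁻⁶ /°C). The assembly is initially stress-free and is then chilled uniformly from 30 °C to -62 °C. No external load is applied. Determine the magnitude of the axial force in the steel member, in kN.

P ≈ 90.7 kN (compressive in the steel)

Equilibrium of a rigid end plate with no external load gives equal and opposite internal forces ±P in the two members. Since α_{magnesium alloy} > α_{steel}, cooling drives the magnesium alloy into tension and the steel into compression.
Compatibility of the two members (thermal + elastic change equal): (α₁ − α₂)ΔT = P·[1/(A₁E₁) + 1/(A₂E₂)].
|α₁ − α₂|·ΔT = 13.7×10⁻⁶ × 92 = 0.00126.
1/(A₁E₁) + 1/(A₂E₂) = 1/(1800×200×10³) + 1/(2000×45×10³) = 1.389×10⁻⁸ N⁻¹.
So P = 0.00126 / 1.389×10⁻⁸ = 90.75 kN.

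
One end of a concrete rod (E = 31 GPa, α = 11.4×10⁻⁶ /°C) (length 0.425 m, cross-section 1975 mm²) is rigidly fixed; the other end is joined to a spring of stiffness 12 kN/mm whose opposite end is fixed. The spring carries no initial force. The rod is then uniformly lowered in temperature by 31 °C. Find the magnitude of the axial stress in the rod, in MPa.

σ ≈ 0.842 MPa (tensile)

If the spring were absent the rod would shorten by αΔT L = 11.4×10⁻⁶ × 31 × 425 = 0.1502 mm.
Let P be the tensile force in the spring. The rod extends elastically by PL/(AE) and the spring stretches by P/k; together these equal δ_free.
P [ L/(AE) + 1/k ] = δ_free → P [ 425/(1975×31×10³) + 1/(12×10³) ] = 0.1502.
P = 0.1502 / 9.027×10⁻⁵ = 1664 N.
σ = P/A = 1664/1975 = 0.8424 MPa.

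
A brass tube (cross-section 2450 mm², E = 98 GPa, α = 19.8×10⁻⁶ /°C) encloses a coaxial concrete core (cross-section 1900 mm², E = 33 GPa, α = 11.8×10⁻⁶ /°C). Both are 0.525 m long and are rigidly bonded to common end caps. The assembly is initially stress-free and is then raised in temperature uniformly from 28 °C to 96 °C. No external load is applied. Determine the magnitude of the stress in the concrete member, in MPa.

σ ≈ 14.2 MPa (tensile)

The brass has the larger α, so on heating it would change length more than the concrete if both were free. The rigid plates force a common final length, so the brass is put into compression and the concrete into tension, with equal and opposite forces P (no external load).
Equating the net (thermal + elastic) strains gives |α₁ − α₂|·ΔT = P·[1/(A₁E₁) + 1/(A₂E₂)].
|α₁ − α₂|·ΔT = 8×10⁻⁶ × 68 = 0.000544.
1/(A₁E₁) + 1/(A₂E₂) = 1/(2450×98×10³) + 1/(1900×33×10³) = 2.011×10⁻⁸ N⁻¹.
P = 0.000544 / 2.011×10⁻⁸ = 27050 N = 27.05 kN.
σ_{concrete} = P/A₂ = 27050/1900 = 14.23 MPa, tensile.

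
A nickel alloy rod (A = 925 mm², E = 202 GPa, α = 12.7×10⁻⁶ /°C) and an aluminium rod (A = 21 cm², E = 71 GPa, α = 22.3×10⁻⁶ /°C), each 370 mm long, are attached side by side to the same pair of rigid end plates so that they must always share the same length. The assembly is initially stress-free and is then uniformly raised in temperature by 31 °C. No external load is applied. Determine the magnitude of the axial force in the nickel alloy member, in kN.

Both members must finish at the same length. With the larger α, the aluminium tends to over-expand; the plates restrain it, putting the aluminium in compression and the nickel alloy in tension. With no external load the two internal forces are equal and opposite, magnitude P.
Compatibility of the two members (thermal + elastic change equal): (α₁ − α₂)ΔT = P·[1/(A₁E₁) + 1/(A₂E₂)].
|α₁ − α₂|·ΔT = 9.6×10⁻⁶ × 31 = 0.0002976.
1/(A₁E₁) + 1/(A₂E₂) = 1/(925×202×10³) + 1/(2100×71×10³) = 1.206×10⁻⁸ N⁻¹.
P = 0.0002976 / 1.206×10⁻⁸ = 24680 N = 24.68 kN.

P ≈ 24.7 kN (tensile in the nickel alloy)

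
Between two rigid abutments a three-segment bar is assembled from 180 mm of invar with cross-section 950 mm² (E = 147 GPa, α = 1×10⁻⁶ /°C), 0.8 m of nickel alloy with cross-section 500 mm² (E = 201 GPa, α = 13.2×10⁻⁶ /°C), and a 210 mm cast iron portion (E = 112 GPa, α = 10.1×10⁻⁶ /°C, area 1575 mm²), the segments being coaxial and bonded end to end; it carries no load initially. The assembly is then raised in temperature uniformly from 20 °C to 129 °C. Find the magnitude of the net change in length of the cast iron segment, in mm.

If the supports were absent, the total length change would be Σ αᵢΔT Lᵢ = 1×10⁻⁶×109×180 + 13.2×10⁻⁶×109×800 + 10.1×10⁻⁶×109×210 = 1.402 mm.
The walls prevent any net length change, so an axial force P (same in every segment) develops. Compatibility: P · Σ Lᵢ/(AᵢEᵢ) = δ_free.
The series flexibility is Σ Lᵢ/(AᵢEᵢ) = 180/(950×147×10³) + 800/(500×201×10³) + 210/(1575×112×10³) = 1.044×10⁻⁵ mm/N.
Hence P = δ_free / Σ(L/AE) = 1.402/1.044×10⁻⁵ = 134.3 kN (compressive).
For the cast iron segment, free thermal change = 10.1×10⁻⁶×109×210 = 0.2312 mm and elastic change from P = 134300×210/(1575×112×10³) = 0.1599 mm; these oppose, so the net change is 0.0713 mm (segment lengthens).

|ΔL| ≈ 0.0713 mm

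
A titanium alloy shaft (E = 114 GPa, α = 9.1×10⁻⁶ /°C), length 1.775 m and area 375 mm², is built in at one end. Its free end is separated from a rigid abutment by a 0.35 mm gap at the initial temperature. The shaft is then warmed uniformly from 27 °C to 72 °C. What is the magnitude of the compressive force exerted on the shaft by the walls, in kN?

P ≈ 9.08 kN

Unrestrained expansion: δ_free = αΔT L = 9.1×10⁻⁶ × 45 × 1775 = 0.7269 mm.
This exceeds the 0.35 mm gap, so the wall pushes back. The portion of expansion that must be recovered elastically is δ_free − gap = 0.7269 − 0.35 = 0.3769 mm.
That suppressed elongation corresponds to σ = E·Δ/L = 114×10³ × 0.3769/1775 = 24.2 MPa.
P = σA = 24.2 × 375 = 9.077 kN.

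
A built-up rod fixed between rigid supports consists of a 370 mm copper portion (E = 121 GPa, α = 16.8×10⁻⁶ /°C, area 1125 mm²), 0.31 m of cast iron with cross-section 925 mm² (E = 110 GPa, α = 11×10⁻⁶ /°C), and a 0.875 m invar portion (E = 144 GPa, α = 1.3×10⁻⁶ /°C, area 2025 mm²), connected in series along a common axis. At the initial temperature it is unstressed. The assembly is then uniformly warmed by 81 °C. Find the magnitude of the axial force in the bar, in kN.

P ≈ 99.5 kN (compressive)

If the supports were absent, the total length change would be Σ αᵢΔT Lᵢ = 16.8×10⁻⁶×81×370 + 11×10⁻⁶×81×310 + 1.3×10⁻⁶×81×875 = 0.8718 mm.
The rigid supports impose zero overall length change; the single axial force P common to all segments must satisfy P Σ Lᵢ/(AᵢEᵢ) = δ_free.
The series flexibility is Σ Lᵢ/(AᵢEᵢ) = 370/(1125×121×10³) + 310/(925×110×10³) + 875/(2025×144×10³) = 8.765×10⁻⁶ mm/N.
P = 0.8718 / 8.765×10⁻⁶ = 99460 N = 99.46 kN, compressive.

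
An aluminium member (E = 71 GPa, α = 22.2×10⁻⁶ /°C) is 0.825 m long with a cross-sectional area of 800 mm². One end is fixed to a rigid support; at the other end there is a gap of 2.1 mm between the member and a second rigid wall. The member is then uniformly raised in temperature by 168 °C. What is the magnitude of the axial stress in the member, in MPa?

If the wall were absent the member would grow by αΔT L = 22.2×10⁻⁶ × 168 × 825 = 3.077 mm.
After closing the 2.1 mm clearance, 3.077 − 2.1 = 0.9769 mm of expansion remains to be suppressed by the wall.
That suppressed elongation corresponds to σ = E·Δ/L = 71×10³ × 0.9769/825 = 84.07 MPa.

σ ≈ 84.1 MPa (compressive)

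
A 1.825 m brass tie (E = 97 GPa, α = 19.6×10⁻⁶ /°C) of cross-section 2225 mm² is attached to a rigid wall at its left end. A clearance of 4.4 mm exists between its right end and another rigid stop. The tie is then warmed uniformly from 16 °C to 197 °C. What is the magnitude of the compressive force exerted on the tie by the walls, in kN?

Unrestrained expansion: δ_free = αΔT L = 19.6×10⁻⁶ × 181 × 1825 = 6.474 mm.
This exceeds the 4.4 mm gap, so the wall pushes back. The portion of expansion that must be recovered elastically is δ_free − gap = 6.474 − 4.4 = 2.074 mm.
That suppressed elongation corresponds to σ = E·Δ/L = 97×10³ × 2.074/1825 = 110.3 MPa.
Force on the wall = σA = 110.3 × 2225 mm² = 245.3 kN.

P ≈ 245 kN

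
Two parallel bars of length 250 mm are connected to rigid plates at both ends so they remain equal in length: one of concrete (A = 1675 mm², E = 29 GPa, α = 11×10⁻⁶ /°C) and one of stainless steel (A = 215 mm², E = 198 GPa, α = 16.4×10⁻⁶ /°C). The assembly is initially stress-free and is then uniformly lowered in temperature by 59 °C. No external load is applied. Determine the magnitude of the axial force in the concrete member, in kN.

P ≈ 7.23 kN (compressive in the concrete)

Both members must finish at the same length. With the larger α, the stainless steel tends to over-contract; the plates restrain it, putting the stainless steel in tension and the concrete in compression. With no external load the two internal forces are equal and opposite, magnitude P.
Setting the final lengths equal and cancelling L: (α₁ − α₂)ΔT = P/(A₁E₁) + P/(A₂E₂).
|α₁ − α₂|·ΔT = 5.4×10⁻⁶ × 59 = 0.0003186.
1/(A₁E₁) + 1/(A₂E₂) = 1/(1675×29×10³) + 1/(215×198×10³) = 4.408×10⁻⁸ N⁻¹.
So P = 0.0003186 / 4.408×10⁻⁸ = 7.228 kN.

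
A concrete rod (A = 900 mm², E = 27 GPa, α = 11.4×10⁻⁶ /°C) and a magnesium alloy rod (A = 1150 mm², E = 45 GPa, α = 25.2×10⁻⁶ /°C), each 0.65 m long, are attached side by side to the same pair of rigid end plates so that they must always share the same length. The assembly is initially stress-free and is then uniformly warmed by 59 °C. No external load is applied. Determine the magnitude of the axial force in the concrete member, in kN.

P ≈ 13.5 kN (tensile in the concrete)

Equilibrium of a rigid end plate with no external load gives equal and opposite internal forces ±P in the two members. Since α_{magnesium alloy} > α_{concrete}, heating drives the magnesium alloy into compression and the concrete into tension.
Setting the final lengths equal and cancelling L: (α₁ − α₂)ΔT = P/(A₁E₁) + P/(A₂E₂).
|α₁ − α₂|·ΔT = 13.8×10⁻⁶ × 59 = 0.0008142.
1/(A₁E₁) + 1/(A₂E₂) = 1/(900×27×10³) + 1/(1150×45×10³) = 6.048×10⁻⁸ N⁻¹.
So P = 0.0008142 / 6.048×10⁻⁸ = 13.46 kN.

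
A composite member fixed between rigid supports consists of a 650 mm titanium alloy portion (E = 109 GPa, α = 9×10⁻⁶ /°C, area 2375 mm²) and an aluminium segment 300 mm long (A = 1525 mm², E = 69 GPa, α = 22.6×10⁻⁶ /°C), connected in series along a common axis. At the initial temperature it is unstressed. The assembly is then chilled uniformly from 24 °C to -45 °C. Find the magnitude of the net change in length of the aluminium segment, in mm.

|ΔL| ≈ 0.00444 mm

If the supports were absent, the total length change would be Σ αᵢΔT Lᵢ = 9×10⁻⁶×69×650 + 22.6×10⁻⁶×69×300 = 0.8715 mm.
The rigid supports impose zero overall length change; the single axial force P common to all segments must satisfy P Σ Lᵢ/(AᵢEᵢ) = δ_free.
The series flexibility is Σ Lᵢ/(AᵢEᵢ) = 650/(2375×109×10³) + 300/(1525×69×10³) = 5.362×10⁻⁶ mm/N.
P = 0.8715 / 5.362×10⁻⁶ = 162500 N = 162.5 kN, tensile.
For the aluminium segment, free thermal change = 22.6×10⁻⁶×69×300 = 0.4678 mm and elastic change from P = 162500×300/(1525×69×10³) = 0.4634 mm; these oppose, so the net change is 0.00444 mm (segment shortens).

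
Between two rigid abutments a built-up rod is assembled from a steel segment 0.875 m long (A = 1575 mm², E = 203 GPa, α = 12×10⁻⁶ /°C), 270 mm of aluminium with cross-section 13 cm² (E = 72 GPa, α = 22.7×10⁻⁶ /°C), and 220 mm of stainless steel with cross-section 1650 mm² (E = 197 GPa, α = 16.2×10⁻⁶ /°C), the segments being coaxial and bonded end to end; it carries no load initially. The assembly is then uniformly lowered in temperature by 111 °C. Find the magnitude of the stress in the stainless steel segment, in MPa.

σ ≈ 216 MPa (tensile)

With the walls removed the bar would change length by δ_free = Σ αᵢΔT Lᵢ = 12×10⁻⁶×111×875 + 22.7×10⁻⁶×111×270 + 16.2×10⁻⁶×111×220 = 2.241 mm.
The rigid supports impose zero overall length change; the single axial force P common to all segments must satisfy P Σ Lᵢ/(AᵢEᵢ) = δ_free.
Σ Lᵢ/(AᵢEᵢ) = 875/(1575×203×10³) + 270/(1300×72×10³) + 220/(1650×197×10³) = 6.298×10⁻⁶ mm/N.
P = 2.241 / 6.298×10⁻⁶ = 355900 N = 355.9 kN, tensile.
σ_{stainless steel} = P / A = 355900 / 1650 = 215.7 MPa.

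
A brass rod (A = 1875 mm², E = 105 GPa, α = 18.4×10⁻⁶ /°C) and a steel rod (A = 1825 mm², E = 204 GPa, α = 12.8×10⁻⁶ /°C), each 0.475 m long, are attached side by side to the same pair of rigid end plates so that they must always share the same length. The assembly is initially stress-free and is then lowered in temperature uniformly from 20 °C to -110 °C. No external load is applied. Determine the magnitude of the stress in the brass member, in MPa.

σ ≈ 50 MPa (tensile)

The brass has the larger α, so on cooling it would change length more than the steel if both were free. The rigid plates force a common final length, so the brass is put into tension and the steel into compression, with equal and opposite forces P (no external load).
Equating the net (thermal + elastic) strains gives |α₁ − α₂|·ΔT = P·[1/(A₁E₁) + 1/(A₂E₂)].
|α₁ − α₂|·ΔT = 5.6×10⁻⁶ × 130 = 0.000728.
1/(A₁E₁) + 1/(A₂E₂) = 1/(1875×105×10³) + 1/(1825×204×10³) = 7.765×10⁻⁹ N⁻¹.
P = 0.000728 / 7.765×10⁻⁹ = 93750 N = 93.75 kN.
σ_{brass} = P/A₁ = 93750/1875 = 50 MPa, tensile.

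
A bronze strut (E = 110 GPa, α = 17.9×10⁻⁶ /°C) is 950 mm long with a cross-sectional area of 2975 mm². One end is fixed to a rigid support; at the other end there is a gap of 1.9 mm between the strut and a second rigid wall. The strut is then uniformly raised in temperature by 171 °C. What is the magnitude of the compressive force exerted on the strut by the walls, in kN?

Free thermal elongation = αΔT L = 17.9×10⁻⁶ × 171 × 950 = 2.908 mm.
The gap closes (δ_free > 1.9 mm) and the wall then resists a further 2.908 − 1.9 = 1.008 mm of expansion.
So σ = E(δ_free − g)/L = 110×10³ × 1.008/950 = 116.7 MPa.
P = σA = 116.7 × 2975 = 347.2 kN.

P ≈ 347 kN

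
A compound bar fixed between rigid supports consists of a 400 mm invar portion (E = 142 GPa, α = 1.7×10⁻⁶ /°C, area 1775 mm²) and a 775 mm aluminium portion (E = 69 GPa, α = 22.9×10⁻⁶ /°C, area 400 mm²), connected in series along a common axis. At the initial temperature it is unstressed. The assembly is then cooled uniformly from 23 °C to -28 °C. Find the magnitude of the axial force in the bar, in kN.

With the walls removed the bar would change length by δ_free = Σ αᵢΔT Lᵢ = 1.7×10⁻⁶×51×400 + 22.9×10⁻⁶×51×775 = 0.9398 mm.
The walls prevent any net length change, so an axial force P (same in every segment) develops. Compatibility: P · Σ Lᵢ/(AᵢEᵢ) = δ_free.
The series flexibility is Σ Lᵢ/(AᵢEᵢ) = 400/(1775×142×10³) + 775/(400×69×10³) = 2.967×10⁻⁵ mm/N.
Hence P = δ_free / Σ(L/AE) = 0.9398/2.967×10⁻⁵ = 31.68 kN (tensile).

P ≈ 31.7 kN (tensile)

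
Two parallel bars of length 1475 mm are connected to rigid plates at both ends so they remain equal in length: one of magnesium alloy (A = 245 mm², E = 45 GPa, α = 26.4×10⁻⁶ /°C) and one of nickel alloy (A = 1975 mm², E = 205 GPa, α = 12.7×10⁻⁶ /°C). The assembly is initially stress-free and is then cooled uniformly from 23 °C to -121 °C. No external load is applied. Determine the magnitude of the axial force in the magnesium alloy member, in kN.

P ≈ 21.2 kN (tensile in the magnesium alloy)

The magnesium alloy has the larger α, so on cooling it would change length more than the nickel alloy if both were free. The rigid plates force a common final length, so the magnesium alloy is put into tension and the nickel alloy into compression, with equal and opposite forces P (no external load).
Compatibility of the two members (thermal + elastic change equal): (α₁ − α₂)ΔT = P·[1/(A₁E₁) + 1/(A₂E₂)].
|α₁ − α₂|·ΔT = 13.7×10⁻⁶ × 144 = 0.001973.
1/(A₁E₁) + 1/(A₂E₂) = 1/(245×45×10³) + 1/(1975×205×10³) = 9.317×10⁻⁸ N⁻¹.
So P = 0.001973 / 9.317×10⁻⁸ = 21.17 kN.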